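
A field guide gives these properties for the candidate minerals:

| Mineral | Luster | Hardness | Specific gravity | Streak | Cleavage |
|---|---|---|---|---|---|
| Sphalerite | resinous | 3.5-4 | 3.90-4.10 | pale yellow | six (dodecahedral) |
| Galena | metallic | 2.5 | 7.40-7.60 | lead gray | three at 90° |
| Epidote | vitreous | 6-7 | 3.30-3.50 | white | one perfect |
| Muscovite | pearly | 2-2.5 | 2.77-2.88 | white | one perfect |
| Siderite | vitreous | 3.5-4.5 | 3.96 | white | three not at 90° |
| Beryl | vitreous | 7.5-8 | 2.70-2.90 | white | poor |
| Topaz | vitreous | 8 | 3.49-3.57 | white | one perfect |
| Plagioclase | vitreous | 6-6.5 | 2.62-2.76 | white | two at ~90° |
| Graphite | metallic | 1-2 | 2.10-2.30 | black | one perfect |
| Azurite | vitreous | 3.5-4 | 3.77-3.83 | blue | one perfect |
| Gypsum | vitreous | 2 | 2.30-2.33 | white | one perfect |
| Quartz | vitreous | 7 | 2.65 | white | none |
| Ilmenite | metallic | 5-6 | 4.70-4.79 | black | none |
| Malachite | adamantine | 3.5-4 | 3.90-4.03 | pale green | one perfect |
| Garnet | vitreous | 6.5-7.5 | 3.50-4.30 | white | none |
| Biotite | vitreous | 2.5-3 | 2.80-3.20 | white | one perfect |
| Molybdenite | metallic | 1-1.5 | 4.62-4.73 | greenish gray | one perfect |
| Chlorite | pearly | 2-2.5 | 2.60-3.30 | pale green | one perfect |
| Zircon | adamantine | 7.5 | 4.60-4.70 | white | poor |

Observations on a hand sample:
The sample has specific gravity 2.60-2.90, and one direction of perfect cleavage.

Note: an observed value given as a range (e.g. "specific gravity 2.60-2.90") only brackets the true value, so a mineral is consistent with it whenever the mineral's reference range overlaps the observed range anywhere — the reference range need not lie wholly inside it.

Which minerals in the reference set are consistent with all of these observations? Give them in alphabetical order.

Specific gravity 2.60-2.90: only Muscovite, Beryl, Plagioclase, Quartz, Biotite, Chlorite remain.
One direction of perfect cleavage eliminates Beryl, Plagioclase, Quartz.
Consistent with every observation: Biotite, Chlorite, Muscovite.

Biotite, Chlorite, Muscovite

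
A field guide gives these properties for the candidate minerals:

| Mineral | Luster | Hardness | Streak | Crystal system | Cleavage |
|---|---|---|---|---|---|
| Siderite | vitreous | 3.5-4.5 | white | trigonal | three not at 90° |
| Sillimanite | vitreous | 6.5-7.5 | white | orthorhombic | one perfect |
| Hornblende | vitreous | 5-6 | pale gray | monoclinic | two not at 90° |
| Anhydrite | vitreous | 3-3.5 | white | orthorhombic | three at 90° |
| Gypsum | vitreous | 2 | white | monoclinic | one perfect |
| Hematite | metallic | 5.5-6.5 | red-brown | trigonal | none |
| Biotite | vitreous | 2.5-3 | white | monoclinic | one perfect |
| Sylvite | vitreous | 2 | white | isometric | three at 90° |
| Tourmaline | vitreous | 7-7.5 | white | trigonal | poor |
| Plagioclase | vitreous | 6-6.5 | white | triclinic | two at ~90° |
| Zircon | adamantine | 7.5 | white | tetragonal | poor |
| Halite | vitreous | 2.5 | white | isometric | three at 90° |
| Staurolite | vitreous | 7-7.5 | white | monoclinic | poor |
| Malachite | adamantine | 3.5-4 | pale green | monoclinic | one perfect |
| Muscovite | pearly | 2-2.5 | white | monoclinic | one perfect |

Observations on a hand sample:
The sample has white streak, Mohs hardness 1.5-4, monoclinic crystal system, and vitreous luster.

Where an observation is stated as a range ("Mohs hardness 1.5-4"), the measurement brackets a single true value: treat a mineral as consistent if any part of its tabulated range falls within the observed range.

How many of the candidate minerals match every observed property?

2

White streak eliminates Hornblende, Hematite, Malachite.
Mohs hardness 1.5-4 excludes Sillimanite, Tourmaline, Plagioclase, Zircon, Staurolite.
Monoclinic crystal system: narrows the field to Gypsum, Biotite, Muscovite.
Vitreous luster is inconsistent with Muscovite.
Remaining candidates: Biotite, Gypsum.
That is 2 minerals.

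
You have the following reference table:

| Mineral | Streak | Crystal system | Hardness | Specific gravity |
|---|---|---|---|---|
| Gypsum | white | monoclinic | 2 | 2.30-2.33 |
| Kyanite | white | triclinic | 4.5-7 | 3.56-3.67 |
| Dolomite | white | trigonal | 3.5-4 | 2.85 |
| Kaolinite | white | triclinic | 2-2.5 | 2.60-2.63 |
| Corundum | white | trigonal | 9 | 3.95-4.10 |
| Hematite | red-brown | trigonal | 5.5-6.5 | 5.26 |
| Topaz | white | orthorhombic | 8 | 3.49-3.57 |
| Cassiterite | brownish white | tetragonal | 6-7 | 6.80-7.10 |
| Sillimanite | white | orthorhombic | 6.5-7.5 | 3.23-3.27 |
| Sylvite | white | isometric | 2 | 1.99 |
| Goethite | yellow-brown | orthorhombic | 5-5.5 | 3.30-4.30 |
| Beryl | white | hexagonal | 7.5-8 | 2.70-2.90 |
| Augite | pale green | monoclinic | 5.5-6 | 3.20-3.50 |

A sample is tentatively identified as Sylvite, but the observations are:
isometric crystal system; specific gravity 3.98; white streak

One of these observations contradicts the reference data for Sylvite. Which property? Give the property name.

Isometric crystal system: Sylvite has isometric system — matches.
Specific gravity 3.98: Sylvite has SG 1.99 — outside the reference range.
White streak: Sylvite has white streak — matches.
Everything matches except the specific gravity.

specific gravity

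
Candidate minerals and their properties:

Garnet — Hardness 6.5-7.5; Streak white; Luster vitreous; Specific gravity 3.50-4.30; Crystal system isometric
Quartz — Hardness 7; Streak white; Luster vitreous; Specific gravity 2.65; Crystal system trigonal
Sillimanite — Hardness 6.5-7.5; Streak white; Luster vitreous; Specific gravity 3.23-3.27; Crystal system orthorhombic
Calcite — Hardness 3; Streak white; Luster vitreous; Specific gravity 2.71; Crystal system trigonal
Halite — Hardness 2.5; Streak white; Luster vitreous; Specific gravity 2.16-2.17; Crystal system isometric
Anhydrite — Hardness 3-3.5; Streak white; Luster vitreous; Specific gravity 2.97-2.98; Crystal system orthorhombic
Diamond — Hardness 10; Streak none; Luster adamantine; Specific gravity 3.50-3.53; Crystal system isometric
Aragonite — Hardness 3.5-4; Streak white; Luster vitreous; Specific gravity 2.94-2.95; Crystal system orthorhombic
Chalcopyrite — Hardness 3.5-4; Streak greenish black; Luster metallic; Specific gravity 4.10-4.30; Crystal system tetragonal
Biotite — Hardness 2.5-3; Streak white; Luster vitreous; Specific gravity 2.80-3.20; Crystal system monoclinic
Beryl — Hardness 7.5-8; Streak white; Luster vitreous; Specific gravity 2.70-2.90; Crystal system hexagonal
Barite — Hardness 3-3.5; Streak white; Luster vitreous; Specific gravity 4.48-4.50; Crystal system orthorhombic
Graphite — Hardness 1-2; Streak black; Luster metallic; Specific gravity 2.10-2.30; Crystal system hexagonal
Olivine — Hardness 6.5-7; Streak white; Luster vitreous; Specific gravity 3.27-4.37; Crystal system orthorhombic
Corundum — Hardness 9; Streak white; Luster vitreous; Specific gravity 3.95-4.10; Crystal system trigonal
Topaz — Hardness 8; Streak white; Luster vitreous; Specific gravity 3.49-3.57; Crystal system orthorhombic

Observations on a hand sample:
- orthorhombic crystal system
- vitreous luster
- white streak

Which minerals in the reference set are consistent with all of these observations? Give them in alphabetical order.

Anhydrite, Aragonite, Barite, Olivine, Sillimanite, Topaz

Orthorhombic crystal system: leaves Sillimanite, Anhydrite, Aragonite, Barite, Olivine, Topaz.
Vitreous luster: no further eliminations.
White streak: no further eliminations.
The minerals that satisfy all observations are Anhydrite, Aragonite, Barite, Olivine, Sillimanite, Topaz.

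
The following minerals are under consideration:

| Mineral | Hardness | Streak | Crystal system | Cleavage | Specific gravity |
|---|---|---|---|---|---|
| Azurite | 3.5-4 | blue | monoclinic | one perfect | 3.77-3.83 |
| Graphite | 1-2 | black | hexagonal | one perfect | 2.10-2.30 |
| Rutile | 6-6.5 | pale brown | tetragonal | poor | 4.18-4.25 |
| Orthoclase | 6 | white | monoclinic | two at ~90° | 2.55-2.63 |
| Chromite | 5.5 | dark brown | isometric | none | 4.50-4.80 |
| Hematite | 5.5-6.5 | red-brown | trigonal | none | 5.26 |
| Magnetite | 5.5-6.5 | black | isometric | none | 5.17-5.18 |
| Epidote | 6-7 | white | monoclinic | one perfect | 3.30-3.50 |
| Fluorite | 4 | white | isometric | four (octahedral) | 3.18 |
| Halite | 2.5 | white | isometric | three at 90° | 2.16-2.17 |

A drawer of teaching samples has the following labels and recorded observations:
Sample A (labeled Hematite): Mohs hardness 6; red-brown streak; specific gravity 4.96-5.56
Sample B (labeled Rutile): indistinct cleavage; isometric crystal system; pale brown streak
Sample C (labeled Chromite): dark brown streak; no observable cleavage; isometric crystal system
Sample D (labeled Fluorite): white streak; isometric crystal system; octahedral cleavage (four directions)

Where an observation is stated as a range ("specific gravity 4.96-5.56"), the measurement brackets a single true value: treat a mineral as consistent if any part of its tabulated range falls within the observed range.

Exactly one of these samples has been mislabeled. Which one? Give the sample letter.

Sample A: observations are consistent with Hematite.
Sample B: Rutile has tetragonal system, but the record shows isometric crystal system — this label is wrong.
Sample C: observations are consistent with Chromite.
Sample D: observations are consistent with Fluorite.
The mislabeled specimen is B.

B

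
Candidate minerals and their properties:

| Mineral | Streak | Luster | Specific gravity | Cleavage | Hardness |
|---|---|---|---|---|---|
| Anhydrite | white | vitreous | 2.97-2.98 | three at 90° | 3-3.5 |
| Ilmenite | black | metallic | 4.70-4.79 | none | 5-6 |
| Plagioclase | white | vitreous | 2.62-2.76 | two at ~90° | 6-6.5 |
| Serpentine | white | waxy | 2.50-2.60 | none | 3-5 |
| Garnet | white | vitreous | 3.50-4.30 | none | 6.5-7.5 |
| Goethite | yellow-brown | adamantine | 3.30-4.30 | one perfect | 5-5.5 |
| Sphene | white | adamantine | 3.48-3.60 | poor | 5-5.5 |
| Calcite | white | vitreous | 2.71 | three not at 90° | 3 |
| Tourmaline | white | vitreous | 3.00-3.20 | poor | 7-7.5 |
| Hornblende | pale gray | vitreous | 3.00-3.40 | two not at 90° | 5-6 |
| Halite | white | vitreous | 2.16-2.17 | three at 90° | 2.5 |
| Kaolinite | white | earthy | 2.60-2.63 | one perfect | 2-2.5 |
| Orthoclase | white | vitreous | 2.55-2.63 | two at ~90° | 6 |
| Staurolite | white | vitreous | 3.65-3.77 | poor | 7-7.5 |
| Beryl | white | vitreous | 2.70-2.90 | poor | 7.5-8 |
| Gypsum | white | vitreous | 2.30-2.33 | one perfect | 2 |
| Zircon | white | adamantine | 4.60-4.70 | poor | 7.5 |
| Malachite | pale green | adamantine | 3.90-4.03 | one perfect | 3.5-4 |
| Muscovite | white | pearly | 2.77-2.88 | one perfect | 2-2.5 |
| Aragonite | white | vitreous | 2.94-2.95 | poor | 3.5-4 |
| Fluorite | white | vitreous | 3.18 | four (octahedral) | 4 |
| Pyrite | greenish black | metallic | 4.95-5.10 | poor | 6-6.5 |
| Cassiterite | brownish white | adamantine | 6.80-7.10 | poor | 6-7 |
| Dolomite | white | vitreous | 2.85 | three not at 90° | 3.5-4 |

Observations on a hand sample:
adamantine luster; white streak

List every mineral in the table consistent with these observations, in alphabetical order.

Adamantine luster — narrows the field to Goethite, Sphene, Zircon, Malachite, Cassiterite.
White streak — narrows the field to Sphene, Zircon.
Remaining candidates: Sphene, Zircon.

Sphene, Zircon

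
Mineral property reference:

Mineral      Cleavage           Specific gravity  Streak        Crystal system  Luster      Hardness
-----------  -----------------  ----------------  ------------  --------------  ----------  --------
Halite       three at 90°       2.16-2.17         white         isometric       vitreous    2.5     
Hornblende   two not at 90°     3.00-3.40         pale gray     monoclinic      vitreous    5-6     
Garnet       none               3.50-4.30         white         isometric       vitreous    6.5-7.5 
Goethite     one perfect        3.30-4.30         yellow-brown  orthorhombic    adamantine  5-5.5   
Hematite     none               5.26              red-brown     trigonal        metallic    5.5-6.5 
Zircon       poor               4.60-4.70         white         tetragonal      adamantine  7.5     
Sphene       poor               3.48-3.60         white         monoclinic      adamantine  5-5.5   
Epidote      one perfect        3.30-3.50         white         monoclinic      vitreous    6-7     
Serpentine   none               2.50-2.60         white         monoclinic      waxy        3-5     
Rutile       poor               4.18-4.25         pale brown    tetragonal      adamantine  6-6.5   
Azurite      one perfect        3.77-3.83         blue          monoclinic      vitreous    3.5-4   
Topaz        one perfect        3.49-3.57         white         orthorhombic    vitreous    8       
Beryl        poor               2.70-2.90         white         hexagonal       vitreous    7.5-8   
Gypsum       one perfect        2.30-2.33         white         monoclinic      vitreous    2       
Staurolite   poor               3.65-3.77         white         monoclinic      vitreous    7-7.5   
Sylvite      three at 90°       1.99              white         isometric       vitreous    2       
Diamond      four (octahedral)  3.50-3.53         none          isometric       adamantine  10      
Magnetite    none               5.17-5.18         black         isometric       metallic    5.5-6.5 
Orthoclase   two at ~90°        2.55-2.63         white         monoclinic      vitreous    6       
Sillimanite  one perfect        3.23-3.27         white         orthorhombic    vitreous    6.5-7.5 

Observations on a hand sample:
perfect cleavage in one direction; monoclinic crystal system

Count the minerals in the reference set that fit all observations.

3

Perfect cleavage in one direction — only Goethite, Epidote, Azurite, Topaz, Gypsum, Sillimanite remain.
Monoclinic crystal system is inconsistent with Goethite, Topaz, Sillimanite.
Remaining candidates: Azurite, Epidote, Gypsum.
That is 3 minerals.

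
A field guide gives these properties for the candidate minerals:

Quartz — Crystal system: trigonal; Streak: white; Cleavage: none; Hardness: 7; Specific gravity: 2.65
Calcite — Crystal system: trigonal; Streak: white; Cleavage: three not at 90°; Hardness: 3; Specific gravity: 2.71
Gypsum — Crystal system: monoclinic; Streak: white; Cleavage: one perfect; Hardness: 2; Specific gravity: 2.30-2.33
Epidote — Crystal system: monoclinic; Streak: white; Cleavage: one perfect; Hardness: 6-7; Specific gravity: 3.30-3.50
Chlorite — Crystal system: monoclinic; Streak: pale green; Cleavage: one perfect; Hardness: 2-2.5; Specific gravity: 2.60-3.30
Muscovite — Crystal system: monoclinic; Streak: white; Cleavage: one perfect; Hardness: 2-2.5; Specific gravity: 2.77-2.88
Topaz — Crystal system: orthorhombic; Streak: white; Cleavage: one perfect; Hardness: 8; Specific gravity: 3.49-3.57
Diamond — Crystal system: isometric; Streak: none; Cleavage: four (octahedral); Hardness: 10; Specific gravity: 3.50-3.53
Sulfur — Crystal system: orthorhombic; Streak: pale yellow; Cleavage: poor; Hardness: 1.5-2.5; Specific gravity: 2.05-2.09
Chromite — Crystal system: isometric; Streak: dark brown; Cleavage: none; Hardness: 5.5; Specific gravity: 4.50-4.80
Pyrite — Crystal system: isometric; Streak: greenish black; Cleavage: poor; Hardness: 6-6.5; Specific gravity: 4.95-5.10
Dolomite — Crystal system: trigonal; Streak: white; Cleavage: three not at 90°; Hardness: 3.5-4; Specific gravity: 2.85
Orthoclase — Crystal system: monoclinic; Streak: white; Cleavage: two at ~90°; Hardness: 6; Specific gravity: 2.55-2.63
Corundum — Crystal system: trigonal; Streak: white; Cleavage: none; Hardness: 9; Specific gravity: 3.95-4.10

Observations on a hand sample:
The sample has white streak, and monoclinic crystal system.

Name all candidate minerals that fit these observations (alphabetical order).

White streak is inconsistent with Chlorite, Diamond, Sulfur, Chromite, Pyrite.
Monoclinic crystal system — narrows the field to Gypsum, Epidote, Muscovite, Orthoclase.
Consistent with every observation: Epidote, Gypsum, Muscovite, Orthoclase.

Epidote, Gypsum, Muscovite, Orthoclase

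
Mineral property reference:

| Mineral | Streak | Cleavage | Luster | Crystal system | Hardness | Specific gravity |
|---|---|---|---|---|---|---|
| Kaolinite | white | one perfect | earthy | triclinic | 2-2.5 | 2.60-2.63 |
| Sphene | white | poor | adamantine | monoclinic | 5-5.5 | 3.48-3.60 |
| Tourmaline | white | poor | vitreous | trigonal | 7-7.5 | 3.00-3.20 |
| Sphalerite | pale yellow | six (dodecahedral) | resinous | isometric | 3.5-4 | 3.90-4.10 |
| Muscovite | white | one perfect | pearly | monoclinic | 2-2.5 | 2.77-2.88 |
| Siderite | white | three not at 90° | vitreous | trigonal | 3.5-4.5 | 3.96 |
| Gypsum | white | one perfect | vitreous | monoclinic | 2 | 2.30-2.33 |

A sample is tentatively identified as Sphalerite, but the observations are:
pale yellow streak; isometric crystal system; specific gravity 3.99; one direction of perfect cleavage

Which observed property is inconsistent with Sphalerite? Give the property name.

cleavage

Pale yellow streak: Sphalerite has pale yellow streak — matches.
Isometric crystal system: Sphalerite has isometric system — matches.
Specific gravity 3.99: Sphalerite has SG 3.90-4.10 — matches.
One direction of perfect cleavage: Sphalerite has cleavage six (dodecahedral) — outside the reference range.
Only the cleavage is inconsistent.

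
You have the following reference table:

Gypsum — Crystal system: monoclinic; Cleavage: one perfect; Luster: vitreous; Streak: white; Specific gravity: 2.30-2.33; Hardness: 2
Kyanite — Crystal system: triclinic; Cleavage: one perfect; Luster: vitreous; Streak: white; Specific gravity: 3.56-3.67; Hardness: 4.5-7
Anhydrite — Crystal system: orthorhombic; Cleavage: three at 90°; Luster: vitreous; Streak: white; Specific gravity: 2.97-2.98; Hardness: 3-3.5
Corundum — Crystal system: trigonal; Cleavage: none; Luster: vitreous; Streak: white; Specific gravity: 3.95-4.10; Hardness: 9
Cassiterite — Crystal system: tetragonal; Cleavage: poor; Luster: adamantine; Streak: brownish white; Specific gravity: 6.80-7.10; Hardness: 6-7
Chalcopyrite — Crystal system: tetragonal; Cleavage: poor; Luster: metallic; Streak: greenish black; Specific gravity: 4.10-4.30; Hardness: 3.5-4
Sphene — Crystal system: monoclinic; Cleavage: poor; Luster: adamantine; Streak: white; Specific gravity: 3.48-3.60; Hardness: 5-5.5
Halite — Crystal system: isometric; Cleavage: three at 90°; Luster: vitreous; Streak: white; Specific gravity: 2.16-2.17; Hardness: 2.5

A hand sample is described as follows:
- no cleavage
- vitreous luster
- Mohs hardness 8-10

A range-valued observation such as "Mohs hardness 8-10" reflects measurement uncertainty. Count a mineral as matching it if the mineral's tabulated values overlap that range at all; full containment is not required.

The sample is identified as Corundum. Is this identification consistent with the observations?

Consistent

No cleavage — agrees with Corundum (cleavage none).
Vitreous luster — agrees with Corundum (vitreous luster).
Mohs hardness 8-10 — agrees with Corundum (hardness 9).
Nothing contradicts Corundum.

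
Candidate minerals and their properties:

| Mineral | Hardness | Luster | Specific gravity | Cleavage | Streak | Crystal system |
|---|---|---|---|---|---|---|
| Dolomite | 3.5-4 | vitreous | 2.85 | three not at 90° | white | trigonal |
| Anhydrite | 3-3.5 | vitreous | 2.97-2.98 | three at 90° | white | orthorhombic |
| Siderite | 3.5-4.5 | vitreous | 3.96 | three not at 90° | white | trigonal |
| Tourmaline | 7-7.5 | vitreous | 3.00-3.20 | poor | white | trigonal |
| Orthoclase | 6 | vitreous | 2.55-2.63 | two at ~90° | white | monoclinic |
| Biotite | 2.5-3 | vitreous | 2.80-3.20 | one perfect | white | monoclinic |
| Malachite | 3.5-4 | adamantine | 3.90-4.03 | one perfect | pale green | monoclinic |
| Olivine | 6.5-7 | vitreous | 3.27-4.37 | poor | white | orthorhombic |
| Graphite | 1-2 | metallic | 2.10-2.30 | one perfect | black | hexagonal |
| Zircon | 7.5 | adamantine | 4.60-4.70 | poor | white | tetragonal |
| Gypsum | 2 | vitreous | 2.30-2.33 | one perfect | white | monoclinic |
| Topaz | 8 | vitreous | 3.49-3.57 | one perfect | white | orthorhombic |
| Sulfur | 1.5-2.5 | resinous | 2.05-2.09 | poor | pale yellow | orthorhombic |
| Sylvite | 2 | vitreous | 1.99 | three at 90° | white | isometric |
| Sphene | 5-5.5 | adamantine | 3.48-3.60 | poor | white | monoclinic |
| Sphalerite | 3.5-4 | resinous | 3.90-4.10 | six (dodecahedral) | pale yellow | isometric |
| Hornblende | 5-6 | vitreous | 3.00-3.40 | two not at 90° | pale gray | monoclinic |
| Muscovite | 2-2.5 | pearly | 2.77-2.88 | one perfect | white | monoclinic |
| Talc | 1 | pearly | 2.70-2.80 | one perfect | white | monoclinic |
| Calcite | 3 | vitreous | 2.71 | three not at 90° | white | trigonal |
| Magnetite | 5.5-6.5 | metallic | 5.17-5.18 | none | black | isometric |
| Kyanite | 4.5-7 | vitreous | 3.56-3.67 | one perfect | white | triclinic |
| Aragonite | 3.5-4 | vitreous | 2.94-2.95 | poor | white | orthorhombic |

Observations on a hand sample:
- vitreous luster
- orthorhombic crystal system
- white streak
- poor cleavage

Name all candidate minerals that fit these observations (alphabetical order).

Vitreous luster: Dolomite, Anhydrite, Siderite, Tourmaline, Orthoclase, Biotite, Olivine, Gypsum, Topaz, Sylvite, Hornblende, Calcite, Kyanite, Aragonite remain.
Orthorhombic crystal system: only Anhydrite, Olivine, Topaz, Aragonite remain.
White streak: all remaining candidates fit.
Poor cleavage eliminates Anhydrite, Topaz.
Consistent with every observation: Aragonite, Olivine.

Aragonite, Olivine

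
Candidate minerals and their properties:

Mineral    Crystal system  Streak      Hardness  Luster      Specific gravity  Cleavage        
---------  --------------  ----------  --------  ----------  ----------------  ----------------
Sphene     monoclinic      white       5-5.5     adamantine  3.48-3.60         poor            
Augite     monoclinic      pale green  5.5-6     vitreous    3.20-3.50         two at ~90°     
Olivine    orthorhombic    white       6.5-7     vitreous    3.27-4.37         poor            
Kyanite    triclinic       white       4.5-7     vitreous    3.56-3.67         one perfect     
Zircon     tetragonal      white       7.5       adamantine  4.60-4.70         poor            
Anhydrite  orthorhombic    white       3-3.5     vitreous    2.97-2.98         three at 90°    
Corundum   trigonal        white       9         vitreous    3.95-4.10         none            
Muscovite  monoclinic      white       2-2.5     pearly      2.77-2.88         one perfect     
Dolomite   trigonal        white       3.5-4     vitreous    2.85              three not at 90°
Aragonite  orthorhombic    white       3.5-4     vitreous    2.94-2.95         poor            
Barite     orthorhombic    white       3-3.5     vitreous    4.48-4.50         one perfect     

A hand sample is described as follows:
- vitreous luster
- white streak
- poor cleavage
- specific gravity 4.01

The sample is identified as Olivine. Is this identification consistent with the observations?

Vitreous luster — matches Olivine (vitreous luster).
White streak — matches Olivine (white streak).
Poor cleavage — matches Olivine (cleavage poor).
Specific gravity 4.01 — matches Olivine (SG 3.27-4.37).
Every observed property is compatible with the reference values for Olivine.

Consistent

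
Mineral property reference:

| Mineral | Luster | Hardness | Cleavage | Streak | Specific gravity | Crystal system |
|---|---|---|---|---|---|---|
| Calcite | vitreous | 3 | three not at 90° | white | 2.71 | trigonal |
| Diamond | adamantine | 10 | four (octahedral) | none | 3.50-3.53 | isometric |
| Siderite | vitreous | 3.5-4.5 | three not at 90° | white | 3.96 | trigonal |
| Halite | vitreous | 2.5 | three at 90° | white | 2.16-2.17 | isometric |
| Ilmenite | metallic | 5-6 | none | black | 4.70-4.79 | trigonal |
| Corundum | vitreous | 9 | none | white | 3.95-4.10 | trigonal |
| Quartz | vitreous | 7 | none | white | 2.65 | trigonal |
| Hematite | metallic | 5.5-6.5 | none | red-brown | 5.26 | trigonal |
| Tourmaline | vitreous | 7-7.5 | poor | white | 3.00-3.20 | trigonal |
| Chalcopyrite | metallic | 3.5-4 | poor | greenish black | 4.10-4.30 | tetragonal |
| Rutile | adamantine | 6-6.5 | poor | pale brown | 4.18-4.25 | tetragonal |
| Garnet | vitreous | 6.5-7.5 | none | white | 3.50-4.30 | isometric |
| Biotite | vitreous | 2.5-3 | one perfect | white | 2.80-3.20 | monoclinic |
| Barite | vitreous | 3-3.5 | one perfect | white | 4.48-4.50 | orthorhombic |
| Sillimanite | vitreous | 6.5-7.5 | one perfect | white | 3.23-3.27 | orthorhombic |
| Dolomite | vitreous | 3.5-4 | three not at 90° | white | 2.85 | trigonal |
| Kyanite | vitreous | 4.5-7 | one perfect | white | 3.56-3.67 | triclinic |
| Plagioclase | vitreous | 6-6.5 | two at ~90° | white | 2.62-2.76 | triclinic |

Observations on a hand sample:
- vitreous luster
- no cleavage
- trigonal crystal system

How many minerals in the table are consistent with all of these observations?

2

Vitreous luster eliminates Diamond, Ilmenite, Hematite, Chalcopyrite, Rutile.
No cleavage — leaves Corundum, Quartz, Garnet.
Trigonal crystal system is inconsistent with Garnet.
The minerals that satisfy all observations are Corundum, Quartz.
That is 2 minerals.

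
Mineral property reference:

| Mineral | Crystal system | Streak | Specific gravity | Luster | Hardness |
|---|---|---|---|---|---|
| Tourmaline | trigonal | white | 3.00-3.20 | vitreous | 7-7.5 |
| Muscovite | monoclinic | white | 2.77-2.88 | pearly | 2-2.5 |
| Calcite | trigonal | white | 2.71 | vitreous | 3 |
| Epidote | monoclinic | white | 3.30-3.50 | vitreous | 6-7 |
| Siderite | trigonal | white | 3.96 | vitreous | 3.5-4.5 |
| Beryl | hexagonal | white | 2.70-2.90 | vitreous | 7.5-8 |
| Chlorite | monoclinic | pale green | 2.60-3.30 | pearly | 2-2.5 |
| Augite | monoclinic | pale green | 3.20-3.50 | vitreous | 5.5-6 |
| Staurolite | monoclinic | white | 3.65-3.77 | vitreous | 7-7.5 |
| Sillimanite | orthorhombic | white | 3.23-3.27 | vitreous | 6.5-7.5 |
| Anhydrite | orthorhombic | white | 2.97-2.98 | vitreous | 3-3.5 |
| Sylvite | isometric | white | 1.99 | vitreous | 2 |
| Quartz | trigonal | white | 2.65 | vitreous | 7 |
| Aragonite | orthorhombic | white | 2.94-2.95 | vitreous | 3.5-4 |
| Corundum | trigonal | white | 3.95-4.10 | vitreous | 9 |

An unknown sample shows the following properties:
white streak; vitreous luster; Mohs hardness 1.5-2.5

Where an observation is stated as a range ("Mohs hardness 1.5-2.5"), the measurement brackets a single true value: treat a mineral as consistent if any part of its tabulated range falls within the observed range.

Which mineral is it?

Sylvite

White streak excludes Chlorite, Augite.
Vitreous luster excludes Muscovite.
Mohs hardness 1.5-2.5 — narrows the field to Sylvite.
Only Sylvite satisfies all observations.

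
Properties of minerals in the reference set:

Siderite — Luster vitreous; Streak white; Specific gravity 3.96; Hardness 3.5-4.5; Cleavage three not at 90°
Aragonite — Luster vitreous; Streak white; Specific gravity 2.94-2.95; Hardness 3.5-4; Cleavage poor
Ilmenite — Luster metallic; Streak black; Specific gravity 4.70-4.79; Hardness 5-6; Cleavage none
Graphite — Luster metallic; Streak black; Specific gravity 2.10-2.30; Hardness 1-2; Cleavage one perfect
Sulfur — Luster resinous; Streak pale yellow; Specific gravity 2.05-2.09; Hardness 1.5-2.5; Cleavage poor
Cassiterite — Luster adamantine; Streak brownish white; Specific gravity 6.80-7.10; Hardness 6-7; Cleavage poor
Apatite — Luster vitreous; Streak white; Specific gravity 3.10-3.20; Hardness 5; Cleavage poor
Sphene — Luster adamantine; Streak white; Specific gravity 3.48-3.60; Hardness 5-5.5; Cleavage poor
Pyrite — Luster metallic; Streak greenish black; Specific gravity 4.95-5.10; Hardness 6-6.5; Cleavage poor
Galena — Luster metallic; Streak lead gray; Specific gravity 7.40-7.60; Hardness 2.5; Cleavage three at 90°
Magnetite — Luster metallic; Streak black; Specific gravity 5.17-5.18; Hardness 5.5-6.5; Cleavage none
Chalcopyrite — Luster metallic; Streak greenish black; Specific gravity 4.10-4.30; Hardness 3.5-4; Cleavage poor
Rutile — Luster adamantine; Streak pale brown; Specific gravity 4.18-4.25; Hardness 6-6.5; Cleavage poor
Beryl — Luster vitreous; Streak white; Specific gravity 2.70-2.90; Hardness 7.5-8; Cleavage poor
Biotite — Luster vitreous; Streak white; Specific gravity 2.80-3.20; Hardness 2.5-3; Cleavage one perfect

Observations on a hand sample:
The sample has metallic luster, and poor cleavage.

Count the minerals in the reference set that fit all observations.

2

Metallic luster — leaves Ilmenite, Graphite, Pyrite, Galena, Magnetite, Chalcopyrite.
Poor cleavage — leaves Pyrite, Chalcopyrite.
The minerals that satisfy all observations are Chalcopyrite, Pyrite.
That is 2 minerals.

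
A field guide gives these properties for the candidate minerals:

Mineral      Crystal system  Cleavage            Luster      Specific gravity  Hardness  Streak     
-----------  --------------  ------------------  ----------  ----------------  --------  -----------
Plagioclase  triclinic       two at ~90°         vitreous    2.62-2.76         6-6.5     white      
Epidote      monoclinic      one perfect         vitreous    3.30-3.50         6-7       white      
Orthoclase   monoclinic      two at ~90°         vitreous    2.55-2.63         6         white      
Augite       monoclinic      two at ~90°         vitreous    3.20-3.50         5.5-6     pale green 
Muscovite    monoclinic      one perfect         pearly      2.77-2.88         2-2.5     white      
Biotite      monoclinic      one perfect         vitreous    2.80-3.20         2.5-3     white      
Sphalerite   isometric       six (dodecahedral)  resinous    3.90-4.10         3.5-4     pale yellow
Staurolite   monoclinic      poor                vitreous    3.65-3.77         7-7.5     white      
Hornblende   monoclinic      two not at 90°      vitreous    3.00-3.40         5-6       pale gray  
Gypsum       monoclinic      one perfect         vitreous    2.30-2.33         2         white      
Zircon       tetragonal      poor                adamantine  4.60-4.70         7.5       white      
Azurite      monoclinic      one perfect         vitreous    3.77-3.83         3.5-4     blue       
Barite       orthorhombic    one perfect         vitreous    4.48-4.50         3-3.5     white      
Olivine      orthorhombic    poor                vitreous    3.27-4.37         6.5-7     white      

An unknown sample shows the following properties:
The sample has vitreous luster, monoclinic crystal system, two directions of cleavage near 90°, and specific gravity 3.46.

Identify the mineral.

Augite

Vitreous luster is inconsistent with Muscovite, Sphalerite, Zircon.
Monoclinic crystal system rules out Plagioclase, Barite, Olivine.
Two directions of cleavage near 90° — only Orthoclase, Augite remain.
Specific gravity 3.46 eliminates Orthoclase.
Augite is the sole remaining match.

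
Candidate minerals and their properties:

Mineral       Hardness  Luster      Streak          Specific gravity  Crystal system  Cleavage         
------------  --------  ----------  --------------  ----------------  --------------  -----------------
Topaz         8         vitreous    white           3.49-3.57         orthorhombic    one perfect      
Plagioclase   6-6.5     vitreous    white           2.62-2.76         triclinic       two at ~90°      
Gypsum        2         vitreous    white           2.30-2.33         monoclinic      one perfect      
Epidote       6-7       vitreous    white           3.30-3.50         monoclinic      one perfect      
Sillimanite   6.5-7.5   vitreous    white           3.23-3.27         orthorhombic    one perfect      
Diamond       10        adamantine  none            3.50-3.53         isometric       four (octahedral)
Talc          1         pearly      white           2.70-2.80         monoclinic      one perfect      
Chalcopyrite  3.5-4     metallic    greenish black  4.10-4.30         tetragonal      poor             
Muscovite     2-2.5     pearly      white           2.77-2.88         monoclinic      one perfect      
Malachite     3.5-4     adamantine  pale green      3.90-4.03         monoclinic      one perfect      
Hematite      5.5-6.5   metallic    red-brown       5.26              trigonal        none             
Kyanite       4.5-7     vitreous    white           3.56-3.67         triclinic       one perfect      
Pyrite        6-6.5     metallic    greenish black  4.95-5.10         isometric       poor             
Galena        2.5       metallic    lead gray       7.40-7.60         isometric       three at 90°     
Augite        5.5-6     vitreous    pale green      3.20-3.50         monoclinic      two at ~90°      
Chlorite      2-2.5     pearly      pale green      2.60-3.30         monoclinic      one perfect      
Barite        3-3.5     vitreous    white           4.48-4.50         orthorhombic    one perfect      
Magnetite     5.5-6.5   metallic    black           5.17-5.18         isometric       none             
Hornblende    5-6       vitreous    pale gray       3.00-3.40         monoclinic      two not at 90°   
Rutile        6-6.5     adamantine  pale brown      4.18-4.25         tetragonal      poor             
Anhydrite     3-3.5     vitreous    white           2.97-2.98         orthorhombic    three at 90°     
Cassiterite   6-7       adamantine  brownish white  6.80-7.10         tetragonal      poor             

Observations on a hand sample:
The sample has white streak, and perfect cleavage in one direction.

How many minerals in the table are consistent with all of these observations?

8

White streak — only Topaz, Plagioclase, Gypsum, Epidote, Sillimanite, Talc, Muscovite, Kyanite, Barite, Anhydrite remain.
Perfect cleavage in one direction eliminates Plagioclase, Anhydrite.
Remaining candidates: Barite, Epidote, Gypsum, Kyanite, Muscovite, Sillimanite, Talc, Topaz.
That is 8 minerals.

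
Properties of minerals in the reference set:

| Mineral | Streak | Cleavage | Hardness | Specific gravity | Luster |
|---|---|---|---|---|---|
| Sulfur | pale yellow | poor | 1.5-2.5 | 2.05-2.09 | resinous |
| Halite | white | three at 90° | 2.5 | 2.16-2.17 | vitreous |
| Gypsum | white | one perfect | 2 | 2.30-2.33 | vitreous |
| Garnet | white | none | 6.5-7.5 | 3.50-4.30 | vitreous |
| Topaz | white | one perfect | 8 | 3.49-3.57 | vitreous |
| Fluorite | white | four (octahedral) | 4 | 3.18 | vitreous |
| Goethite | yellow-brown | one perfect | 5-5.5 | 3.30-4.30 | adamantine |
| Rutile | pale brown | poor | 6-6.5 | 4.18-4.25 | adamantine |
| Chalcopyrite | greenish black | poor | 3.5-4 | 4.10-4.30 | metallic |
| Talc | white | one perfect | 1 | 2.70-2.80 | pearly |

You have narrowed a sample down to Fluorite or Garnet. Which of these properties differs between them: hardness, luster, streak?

Hardness: Fluorite 4, Garnet 6.5-7.5 — distinct.
Luster: both vitreous — shared.
Streak: both white — shared.
Only hardness differs between Fluorite and Garnet among the listed tests.

hardness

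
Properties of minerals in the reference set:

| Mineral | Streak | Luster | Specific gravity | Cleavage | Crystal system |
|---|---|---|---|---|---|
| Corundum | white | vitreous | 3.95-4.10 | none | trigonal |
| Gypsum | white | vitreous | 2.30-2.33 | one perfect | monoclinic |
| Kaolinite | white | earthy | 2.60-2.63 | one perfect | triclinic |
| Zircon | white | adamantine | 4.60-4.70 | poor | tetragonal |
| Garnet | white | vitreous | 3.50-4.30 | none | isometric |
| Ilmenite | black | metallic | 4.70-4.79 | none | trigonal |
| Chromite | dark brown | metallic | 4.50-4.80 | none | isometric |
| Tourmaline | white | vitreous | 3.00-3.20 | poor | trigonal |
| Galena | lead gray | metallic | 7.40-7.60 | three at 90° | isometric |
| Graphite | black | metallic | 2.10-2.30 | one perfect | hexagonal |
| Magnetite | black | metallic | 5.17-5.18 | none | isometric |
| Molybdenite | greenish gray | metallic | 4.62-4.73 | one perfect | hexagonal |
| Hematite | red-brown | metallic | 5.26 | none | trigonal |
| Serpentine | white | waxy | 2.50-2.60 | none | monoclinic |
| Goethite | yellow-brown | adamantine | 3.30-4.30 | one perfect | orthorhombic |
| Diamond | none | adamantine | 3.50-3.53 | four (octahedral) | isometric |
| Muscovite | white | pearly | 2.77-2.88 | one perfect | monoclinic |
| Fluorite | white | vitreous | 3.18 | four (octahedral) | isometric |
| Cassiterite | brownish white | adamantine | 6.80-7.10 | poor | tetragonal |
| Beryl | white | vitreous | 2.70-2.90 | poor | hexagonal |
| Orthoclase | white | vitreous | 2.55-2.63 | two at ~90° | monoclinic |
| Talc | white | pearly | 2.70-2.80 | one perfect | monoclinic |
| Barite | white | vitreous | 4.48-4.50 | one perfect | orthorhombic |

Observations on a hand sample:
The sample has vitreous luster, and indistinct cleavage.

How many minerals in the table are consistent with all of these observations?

Vitreous luster — narrows the field to Corundum, Gypsum, Garnet, Tourmaline, Fluorite, Beryl, Orthoclase, Barite.
Indistinct cleavage — Tourmaline, Beryl remain.
Consistent with every observation: Beryl, Tourmaline.
That is 2 minerals.

2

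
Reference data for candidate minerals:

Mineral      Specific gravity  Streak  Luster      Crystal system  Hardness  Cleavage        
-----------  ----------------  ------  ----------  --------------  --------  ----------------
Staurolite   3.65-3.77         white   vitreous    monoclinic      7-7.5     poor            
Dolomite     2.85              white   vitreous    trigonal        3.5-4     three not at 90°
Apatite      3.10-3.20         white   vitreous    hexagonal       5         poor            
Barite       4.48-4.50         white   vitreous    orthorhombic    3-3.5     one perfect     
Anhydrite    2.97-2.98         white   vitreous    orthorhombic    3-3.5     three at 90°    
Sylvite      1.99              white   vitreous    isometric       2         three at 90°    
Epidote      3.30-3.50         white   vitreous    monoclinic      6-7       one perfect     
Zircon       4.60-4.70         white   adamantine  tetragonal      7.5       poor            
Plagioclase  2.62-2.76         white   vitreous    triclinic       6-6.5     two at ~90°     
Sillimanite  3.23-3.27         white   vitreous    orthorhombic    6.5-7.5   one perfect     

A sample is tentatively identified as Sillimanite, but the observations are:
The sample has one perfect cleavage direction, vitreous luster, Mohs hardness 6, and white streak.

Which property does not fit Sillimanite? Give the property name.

One perfect cleavage direction: Sillimanite has cleavage one perfect — consistent.
Vitreous luster: Sillimanite has vitreous luster — consistent.
Mohs hardness 6: Sillimanite has hardness 6.5-7.5 — outside the reference range.
White streak: Sillimanite has white streak — consistent.
Everything matches except the hardness.

hardness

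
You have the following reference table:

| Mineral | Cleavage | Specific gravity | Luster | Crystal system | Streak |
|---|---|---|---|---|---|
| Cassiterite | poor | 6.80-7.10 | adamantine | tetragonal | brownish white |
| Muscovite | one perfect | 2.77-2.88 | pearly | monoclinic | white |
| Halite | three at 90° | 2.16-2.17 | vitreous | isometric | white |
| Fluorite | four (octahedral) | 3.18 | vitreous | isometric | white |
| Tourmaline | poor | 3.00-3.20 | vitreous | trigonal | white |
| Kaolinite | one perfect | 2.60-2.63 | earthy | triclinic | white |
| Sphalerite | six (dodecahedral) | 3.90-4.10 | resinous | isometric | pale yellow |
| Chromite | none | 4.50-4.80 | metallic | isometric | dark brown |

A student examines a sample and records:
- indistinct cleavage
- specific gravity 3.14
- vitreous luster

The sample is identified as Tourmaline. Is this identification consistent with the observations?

Indistinct cleavage — agrees with Tourmaline (cleavage poor).
Specific gravity 3.14 — agrees with Tourmaline (SG 3.00-3.20).
Vitreous luster — agrees with Tourmaline (vitreous luster).
All observations are consistent with the tabulated values for Tourmaline.

Yes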